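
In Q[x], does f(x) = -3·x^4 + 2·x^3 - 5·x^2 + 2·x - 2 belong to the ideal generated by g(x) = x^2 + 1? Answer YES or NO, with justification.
In Q[x] the ideal (g) consists of all multiples of g, so f ∈ (g) iff g | f, i.e. iff the remainder of f on division by g is 0. Divide f by g (g is monic, so eliminate the leading term of the running remainder at each step):
  leading term -3·x^4: subtract (-3·x^2)·g(x) = -3·x^4 - 3·x^2, leaving 2·x^3 - 2·x^2 + 2·x - 2
  leading term 2·x^3: subtract (2·x)·g(x) = 2·x^3 + 2·x, leaving -2·x^2 - 2
  leading term -2·x^2: subtract (-2)·g(x) = -2·x^2 - 2, leaving 0
The remainder is 0, so f(x) = g(x) · h(x) with h(x) = -3·x^2 + 2·x - 2. Hence g | f, i.e. f ∈ (g).

Final answer: YES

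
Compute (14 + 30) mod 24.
Reduce the summands first: 30 ≡ 6 (mod 24), so 14 + 30 ≡ 14 + 6 (mod 24). 14 + 6 = 20; 20 = 0·24 + 20, so (14 + 30) mod 24 = 20.

Final answer: 20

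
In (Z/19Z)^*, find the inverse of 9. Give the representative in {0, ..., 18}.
9^(−1) ≡ 17 (mod 19)

Apply the extended Euclidean algorithm to (19, 9), tracking rows (r, s, t) with s·19 + t·9 = r. Each division r_prev = q·r_cur + r_new produces the new row as (previous row) − q·(current row):
  row A: (19, 1, 0)   [1·19 + 0·9 = 19]
  row B: (9, 0, 1)   [0·19 + 1·9 = 9]
  19 = 2·9 + 1   → row C = row A − 2·row B = (1, 1, −2)   [check: 1·19 − 2·9 = 1]
  9 = 9·1 + 0   → remainder 0, stop. gcd = 1 (last nonzero row C).
The gcd is 1, so 9 is invertible mod 19. The last nonzero row gives 1·19 − 2·9 = 1, so t = −2. So 9^(−1) ≡ −2 ≡ 17 (mod 19). Verify: 9 · 17 = 153 ≡ 1 (mod 19). ✓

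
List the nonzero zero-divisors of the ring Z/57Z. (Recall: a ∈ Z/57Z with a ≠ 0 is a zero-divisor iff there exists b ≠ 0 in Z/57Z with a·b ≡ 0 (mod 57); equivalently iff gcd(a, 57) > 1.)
An element a ∈ Z/57Z (with a ≠ 0) is a zero-divisor iff gcd(a, 57) > 1 (because a is a unit precisely when gcd(a, n) = 1, and in Z/nZ every nonzero, non-unit element is a zero-divisor). Scan a = 1, ..., 56 and keep those with gcd(a, 57) > 1:
  gcd(3, 57) = 3, gcd(6, 57) = 3, gcd(9, 57) = 3, gcd(12, 57) = 3, gcd(15, 57) = 3, gcd(18, 57) = 3, gcd(19, 57) = 19, gcd(21, 57) = 3, gcd(24, 57) = 3, gcd(27, 57) = 3, gcd(30, 57) = 3, gcd(33, 57) = 3, gcd(36, 57) = 3, gcd(38, 57) = 19, gcd(39, 57) = 3, gcd(42, 57) = 3, gcd(45, 57) = 3, gcd(48, 57) = 3, gcd(51, 57) = 3, gcd(54, 57) = 3.
All other a ∈ {1, ..., 56} have gcd(a, 57) = 1 and are units. So the nonzero zero-divisors are exactly the 20 values of a appearing in this scan.

Final answer: nonzero zero-divisors of Z/57Z = {3, 6, 9, 12, 15, 18, 19, 21, 24, 27, 30, 33, 36, 38, 39, 42, 45, 48, 51, 54}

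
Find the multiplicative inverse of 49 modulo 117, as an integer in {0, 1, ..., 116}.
Apply the extended Euclidean algorithm to (117, 49), tracking rows (r, s, t) with s·117 + t·49 = r. Each division r_prev = q·r_cur + r_new produces the new row as (previous row) − q·(current row):
  row A: (117, 1, 0)   [1·117 + 0·49 = 117]
  row B: (49, 0, 1)   [0·117 + 1·49 = 49]
  117 = 2·49 + 19   → row C = row A − 2·row B = (19, 1, −2)   [check: 1·117 − 2·49 = 19]
  49 = 2·19 + 11   → row D = row B − 2·row C = (11, −2, 5)   [check: −2·117 + 5·49 = 11]
  19 = 1·11 + 8   → row E = row C − 1·row D = (8, 3, −7)   [check: 3·117 − 7·49 = 8]
  11 = 1·8 + 3   → row F = row D − 1·row E = (3, −5, 12)   [check: −5·117 + 12·49 = 3]
  8 = 2·3 + 2   → row G = row E − 2·row F = (2, 13, −31)   [check: 13·117 − 31·49 = 2]
  3 = 1·2 + 1   → row H = row F − 1·row G = (1, −18, 43)   [check: −18·117 + 43·49 = 1]
  2 = 2·1 + 0   → remainder 0, stop. gcd = 1 (last nonzero row H).
The gcd is 1, so 49 is invertible mod 117. The last nonzero row gives −18·117 + 43·49 = 1, so t = 43. So 49^(−1) ≡ 43 (mod 117). Verify: 49 · 43 = 2107 ≡ 1 (mod 117). ✓

Final answer: 49^(−1) ≡ 43 (mod 117)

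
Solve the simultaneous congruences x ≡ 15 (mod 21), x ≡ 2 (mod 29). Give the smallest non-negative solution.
The moduli 21, 29 are pairwise coprime, so by the CRT there is a unique solution mod 21·29 = 609.
Solve by successive substitution. Start with x ≡ 15 (mod 21).
  Combine with x ≡ 2 (mod 29): write x = 15 + 21·t and require 15 + 21·t ≡ 2 (mod 29), i.e. 21·t ≡ 2 − 15 ≡ 16 (mod 29). Since 21^(−1) ≡ 18 (mod 29), t ≡ 18·16 ≡ 27 (mod 29). So x ≡ 15 + 21·27 = 582 (mod 609).
Unique solution in [0, 609): x = 582.

Final answer: x ≡ 582 (mod 609); the representative in [0, 609) is 582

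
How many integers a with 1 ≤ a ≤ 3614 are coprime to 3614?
1656

The number of a ∈ {1, ..., 3614} with gcd(a, 3614) = 1 is by definition Euler's totient φ(3614). φ is multiplicative, with φ(p^e) = p^e − p^(e−1). Factorise 3614 = 2 · 13 · 139. Then
  φ(3614) = (2 − 1) · (13 − 1) · (139 − 1) = 1 · 12 · 138 = 1656.
So there are 1656 such integers.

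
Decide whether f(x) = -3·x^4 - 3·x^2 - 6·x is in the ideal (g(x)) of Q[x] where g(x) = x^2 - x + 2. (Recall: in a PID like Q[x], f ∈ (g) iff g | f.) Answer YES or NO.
In Q[x] the ideal (g) consists of all multiples of g, so f ∈ (g) iff g | f, i.e. iff the remainder of f on division by g is 0. Divide f by g (g is monic, so eliminate the leading term of the running remainder at each step):
  leading term -3·x^4: subtract (-3·x^2)·g(x) = -3·x^4 + 3·x^3 - 6·x^2, leaving -3·x^3 + 3·x^2 - 6·x
  leading term -3·x^3: subtract (-3·x)·g(x) = -3·x^3 + 3·x^2 - 6·x, leaving 0
The remainder is 0, so f(x) = g(x) · h(x) with h(x) = -3·x^2 - 3·x. Hence g | f, i.e. f ∈ (g).

Final answer: YES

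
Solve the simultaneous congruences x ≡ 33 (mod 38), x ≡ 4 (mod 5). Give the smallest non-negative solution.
x ≡ 109 (mod 190); the representative in [0, 190) is 109

The moduli 38, 5 are pairwise coprime, so by the CRT there is a unique solution mod 38·5 = 190.
Solve by successive substitution. Start with x ≡ 33 (mod 38).
  Combine with x ≡ 4 (mod 5): write x = 33 + 38·t and require 33 + 38·t ≡ 4 (mod 5), i.e. 38·t ≡ 4 − 33 ≡ 1 (mod 5). Since 38^(−1) ≡ 2 (mod 5) (38 ≡ 3 (mod 5)), t ≡ 2·1 ≡ 2 (mod 5). So x ≡ 33 + 38·2 = 109 (mod 190).
Unique solution in [0, 190): x = 109.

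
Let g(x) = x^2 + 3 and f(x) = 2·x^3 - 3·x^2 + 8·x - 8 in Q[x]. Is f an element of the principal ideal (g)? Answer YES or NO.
In Q[x] the ideal (g) consists of all multiples of g, so f ∈ (g) iff g | f, i.e. iff the remainder of f on division by g is 0. Divide f by g (g is monic, so eliminate the leading term of the running remainder at each step):
  leading term 2·x^3: subtract (2·x)·g(x) = 2·x^3 + 6·x, leaving -3·x^2 + 2·x - 8
  leading term -3·x^2: subtract (-3)·g(x) = -3·x^2 - 9, leaving 2·x + 1
The remainder r(x) = 2·x + 1 ≠ 0 (and deg r < deg g), so g ∤ f, i.e. f ∉ (g).

Final answer: NO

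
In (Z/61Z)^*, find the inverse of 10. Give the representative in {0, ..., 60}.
10^(−1) ≡ 55 (mod 61)

Apply the extended Euclidean algorithm to (61, 10), tracking rows (r, s, t) with s·61 + t·10 = r. Each division r_prev = q·r_cur + r_new produces the new row as (previous row) − q·(current row):
  row A: (61, 1, 0)   [1·61 + 0·10 = 61]
  row B: (10, 0, 1)   [0·61 + 1·10 = 10]
  61 = 6·10 + 1   → row C = row A − 6·row B = (1, 1, −6)   [check: 1·61 − 6·10 = 1]
  10 = 10·1 + 0   → remainder 0, stop. gcd = 1 (last nonzero row C).
The gcd is 1, so 10 is invertible mod 61. The last nonzero row gives 1·61 − 6·10 = 1, so t = −6. So 10^(−1) ≡ −6 ≡ 55 (mod 61). Verify: 10 · 55 = 550 ≡ 1 (mod 61). ✓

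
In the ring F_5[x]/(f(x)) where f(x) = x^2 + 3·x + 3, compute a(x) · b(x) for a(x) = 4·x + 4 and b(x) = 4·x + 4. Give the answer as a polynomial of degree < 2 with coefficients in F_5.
a · b ≡ 4·x + 3 (mod f(x))

Multiply as integer polynomials: a · b = 16·x^2 + 32·x + 16. Reducing coefficients mod 5: a · b ≡ x^2 + 2·x + 1. Now divide by f(x) = x^2 + 3·x + 3 in F_5[x], eliminating the leading term at each step:
  leading term x^2: subtract (1)·f(x) = x^2 + 3·x + 3, leaving 4·x + 3 (coefficients mod 5)
The degree is now < 2, so this is the remainder. Hence a · b ≡ 4·x + 3 in F_5[x]/(f).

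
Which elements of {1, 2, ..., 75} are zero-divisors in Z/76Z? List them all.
nonzero zero-divisors of Z/76Z = {2, 4, 6, 8, 10, 12, 14, 16, 18, 19, 20, 22, 24, 26, 28, 30, 32, 34, 36, 38, 40, 42, 44, 46, 48, 50, 52, 54, 56, 57, 58, 60, 62, 64, 66, 68, 70, 72, 74}

An element a ∈ Z/76Z (with a ≠ 0) is a zero-divisor iff gcd(a, 76) > 1 (because a is a unit precisely when gcd(a, n) = 1, and in Z/nZ every nonzero, non-unit element is a zero-divisor). Scan a = 1, ..., 75 and keep those with gcd(a, 76) > 1:
  gcd(2, 76) = 2, gcd(4, 76) = 4, gcd(6, 76) = 2, gcd(8, 76) = 4, gcd(10, 76) = 2, gcd(12, 76) = 4, gcd(14, 76) = 2, gcd(16, 76) = 4, gcd(18, 76) = 2, gcd(19, 76) = 19, gcd(20, 76) = 4, gcd(22, 76) = 2, gcd(24, 76) = 4, gcd(26, 76) = 2, gcd(28, 76) = 4, gcd(30, 76) = 2, gcd(32, 76) = 4, gcd(34, 76) = 2, gcd(36, 76) = 4, gcd(38, 76) = 38, gcd(40, 76) = 4, gcd(42, 76) = 2, gcd(44, 76) = 4, gcd(46, 76) = 2, gcd(48, 76) = 4, gcd(50, 76) = 2, gcd(52, 76) = 4, gcd(54, 76) = 2, gcd(56, 76) = 4, gcd(57, 76) = 19, gcd(58, 76) = 2, gcd(60, 76) = 4, gcd(62, 76) = 2, gcd(64, 76) = 4, gcd(66, 76) = 2, gcd(68, 76) = 4, gcd(70, 76) = 2, gcd(72, 76) = 4, gcd(74, 76) = 2.
All other a ∈ {1, ..., 75} have gcd(a, 76) = 1 and are units. So the nonzero zero-divisors are exactly the 39 values of a appearing in this scan.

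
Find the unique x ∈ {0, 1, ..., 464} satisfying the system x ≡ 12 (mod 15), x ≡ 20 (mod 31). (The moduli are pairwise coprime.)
The moduli 15, 31 are pairwise coprime, so by the CRT there is a unique solution mod 15·31 = 465.
Solve by successive substitution. Start with x ≡ 12 (mod 15).
  Combine with x ≡ 20 (mod 31): write x = 12 + 15·t and require 12 + 15·t ≡ 20 (mod 31), i.e. 15·t ≡ 20 − 12 ≡ 8 (mod 31). Since 15^(−1) ≡ 29 (mod 31), t ≡ 29·8 ≡ 15 (mod 31). So x ≡ 12 + 15·15 = 237 (mod 465).
Unique solution in [0, 465): x = 237.

Final answer: x ≡ 237 (mod 465); the representative in [0, 465) is 237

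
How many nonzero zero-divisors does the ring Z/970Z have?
In Z/970Z each nonzero element is either a unit (gcd with 970 is 1) or a zero-divisor (gcd > 1). The number of units is φ(970): factorise 970 = 2 · 5 · 97, so φ(970) = (2 − 1) · (5 − 1) · (97 − 1) = 1 · 4 · 96 = 384. The nonzero elements number 970 − 1 = 969. Hence the nonzero zero-divisors number 969 − 384 = 585.

Final answer: Z/970Z has 585 nonzero zero-divisors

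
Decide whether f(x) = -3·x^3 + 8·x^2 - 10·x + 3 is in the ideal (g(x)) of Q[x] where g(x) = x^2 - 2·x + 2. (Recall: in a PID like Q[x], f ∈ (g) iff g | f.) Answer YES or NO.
NO

In Q[x] the ideal (g) consists of all multiples of g, so f ∈ (g) iff g | f, i.e. iff the remainder of f on division by g is 0. Divide f by g (g is monic, so eliminate the leading term of the running remainder at each step):
  leading term -3·x^3: subtract (-3·x)·g(x) = -3·x^3 + 6·x^2 - 6·x, leaving 2·x^2 - 4·x + 3
  leading term 2·x^2: subtract (2)·g(x) = 2·x^2 - 4·x + 4, leaving -1
The remainder r(x) = -1 ≠ 0 (and deg r < deg g), so g ∤ f, i.e. f ∉ (g).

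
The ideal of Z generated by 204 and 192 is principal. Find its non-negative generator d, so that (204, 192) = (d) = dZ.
(204, 192) = (12); d = 12

In the PID Z, (a, b) is generated by gcd(a, b). Compute gcd(204, 192) with the extended Euclidean algorithm, tracking rows (r, s, t) with s·204 + t·192 = r:
  row A: (204, 1, 0)   [1·204 + 0·192 = 204]
  row B: (192, 0, 1)   [0·204 + 1·192 = 192]
  204 = 1·192 + 12   → row C = row A − 1·row B = (12, 1, −1)   [check: 1·204 − 1·192 = 12]
  192 = 16·12 + 0   → remainder 0, stop. gcd = 12 (last nonzero row C).
So gcd(204, 192) = 12, with Bézout identity 1·204 − 1·192 = 12. Containment (⊇): the Bézout identity exhibits 12 as an element of (204, 192), giving (12) ⊆ (204, 192). Containment (⊆): since 12 | 204 and 12 | 192 (204 = 12·17, 192 = 12·16), every Z-linear combination of 204 and 192 is divisible by 12, so (204, 192) ⊆ (12). Therefore (204, 192) = (12), d = 12.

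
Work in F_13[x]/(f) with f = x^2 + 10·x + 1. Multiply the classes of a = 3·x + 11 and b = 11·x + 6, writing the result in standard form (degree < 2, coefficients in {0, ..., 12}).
a · b ≡ 4·x + 7 (mod f(x))

Multiply as integer polynomials: a · b = 33·x^2 + 139·x + 66. Reducing coefficients mod 13: a · b ≡ 7·x^2 + 9·x + 1. Now divide by f(x) = x^2 + 10·x + 1 in F_13[x], eliminating the leading term at each step:
  leading term 7·x^2: subtract (7)·f(x) = 7·x^2 + 5·x + 7, leaving 4·x + 7 (coefficients mod 13)
The degree is now < 2, so this is the remainder. Hence a · b ≡ 4·x + 7 in F_13[x]/(f).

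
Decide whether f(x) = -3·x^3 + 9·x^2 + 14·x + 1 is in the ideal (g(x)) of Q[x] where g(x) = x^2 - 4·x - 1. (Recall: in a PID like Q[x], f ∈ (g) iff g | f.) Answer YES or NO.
NO

In Q[x] the ideal (g) consists of all multiples of g, so f ∈ (g) iff g | f, i.e. iff the remainder of f on division by g is 0. Divide f by g (g is monic, so eliminate the leading term of the running remainder at each step):
  leading term -3·x^3: subtract (-3·x)·g(x) = -3·x^3 + 12·x^2 + 3·x, leaving -3·x^2 + 11·x + 1
  leading term -3·x^2: subtract (-3)·g(x) = -3·x^2 + 12·x + 3, leaving -x - 2
The remainder r(x) = -x - 2 ≠ 0 (and deg r < deg g), so g ∤ f, i.e. f ∉ (g).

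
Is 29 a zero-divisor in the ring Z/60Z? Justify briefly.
NO

gcd(29, 60) = 1, so 29 is a unit in Z/60Z (it has a multiplicative inverse). A unit cannot be a zero-divisor: if 29·b ≡ 0 then multiplying both sides by 29^(−1) gives b ≡ 0. So 29 is not a zero-divisor.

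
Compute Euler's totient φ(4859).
φ(4859) = 4704

φ is multiplicative, with φ(p^e) = p^e − p^(e−1). Factorise 4859 = 43 · 113. Then
  φ(4859) = (43 − 1) · (113 − 1) = 42 · 112 = 4704.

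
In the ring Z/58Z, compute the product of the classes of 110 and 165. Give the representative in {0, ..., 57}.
Reduce the factors first: 110 ≡ 52, 165 ≡ 49 (mod 58), so 110 · 165 ≡ 52 · 49 (mod 58). 52 · 49 = 2548. Dividing by 58: 2548 = 43·58 + 54. So (110 · 165) mod 58 = 54.

Final answer: 54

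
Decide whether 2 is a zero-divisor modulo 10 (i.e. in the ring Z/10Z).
YES

gcd(2, 10) = 2 > 1, so 2 is not a unit in Z/10Z. In Z/nZ every nonzero non-unit is a zero-divisor: explicitly, take b = 10/gcd = 5 ≠ 0 (mod 10); then 2·5 = 10 = 1·10, i.e. 2·5 ≡ 0 (mod 10). So 2 is a zero-divisor.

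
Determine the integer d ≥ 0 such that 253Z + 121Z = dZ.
In the PID Z, (a, b) is generated by gcd(a, b). Compute gcd(253, 121) with the extended Euclidean algorithm, tracking rows (r, s, t) with s·253 + t·121 = r:
  row A: (253, 1, 0)   [1·253 + 0·121 = 253]
  row B: (121, 0, 1)   [0·253 + 1·121 = 121]
  253 = 2·121 + 11   → row C = row A − 2·row B = (11, 1, −2)   [check: 1·253 − 2·121 = 11]
  121 = 11·11 + 0   → remainder 0, stop. gcd = 11 (last nonzero row C).
So gcd(253, 121) = 11, with Bézout identity 1·253 − 2·121 = 11. Containment (⊇): the Bézout identity exhibits 11 as an element of (253, 121), giving (11) ⊆ (253, 121). Containment (⊆): since 11 | 253 and 11 | 121 (253 = 11·23, 121 = 11·11), every Z-linear combination of 253 and 121 is divisible by 11, so (253, 121) ⊆ (11). Therefore (253, 121) = (11), d = 11.

Final answer: (253, 121) = (11); d = 11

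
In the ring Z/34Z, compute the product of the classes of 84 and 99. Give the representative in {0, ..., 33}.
20

Reduce the factors first: 84 ≡ 16, 99 ≡ 31 (mod 34), so 84 · 99 ≡ 16 · 31 (mod 34). 16 · 31 = 496. Dividing by 34: 496 = 14·34 + 20. So (84 · 99) mod 34 = 20.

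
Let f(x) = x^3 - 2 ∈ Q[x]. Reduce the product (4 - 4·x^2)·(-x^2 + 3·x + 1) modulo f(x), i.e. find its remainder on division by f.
First multiply in Q[x] without reducing: a · b = 4·x^4 - 12·x^3 - 8·x^2 + 12·x + 4. Now divide by f(x) = x^3 - 2, eliminating the leading term at each step:
  leading term 4·x^4: subtract (4·x)·f(x) = 4·x^4 - 8·x, leaving -12·x^3 - 8·x^2 + 20·x + 4
  leading term -12·x^3: subtract (-12)·f(x) = 24 - 12·x^3, leaving -8·x^2 + 20·x - 20
The degree is now < 3, so this is the remainder. Hence a · b ≡ -8·x^2 + 20·x - 20 in Q[x]/(f).

Final answer: a · b ≡ -8·x^2 + 20·x - 20 (mod f(x))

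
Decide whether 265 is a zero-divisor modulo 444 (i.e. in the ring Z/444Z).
gcd(265, 444) = 1, so 265 is a unit in Z/444Z (it has a multiplicative inverse). A unit cannot be a zero-divisor: if 265·b ≡ 0 then multiplying both sides by 265^(−1) gives b ≡ 0. So 265 is not a zero-divisor.

Final answer: NO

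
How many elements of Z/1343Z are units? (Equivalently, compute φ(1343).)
Z/1343Z has φ(1343) = 1248 units

An element a ∈ Z/1343Z is a unit iff gcd(a, 1343) = 1, so the number of units is φ(1343). φ is multiplicative, with φ(p^e) = p^e − p^(e−1). Factorise 1343 = 17 · 79. Then
  φ(1343) = (17 − 1) · (79 − 1) = 16 · 78 = 1248.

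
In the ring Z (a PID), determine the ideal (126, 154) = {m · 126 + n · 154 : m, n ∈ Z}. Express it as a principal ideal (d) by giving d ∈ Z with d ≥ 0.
In the PID Z, (a, b) is generated by gcd(a, b). Compute gcd(154, 126) with the extended Euclidean algorithm, tracking rows (r, s, t) with s·154 + t·126 = r:
  row A: (154, 1, 0)   [1·154 + 0·126 = 154]
  row B: (126, 0, 1)   [0·154 + 1·126 = 126]
  154 = 1·126 + 28   → row C = row A − 1·row B = (28, 1, −1)   [check: 1·154 − 1·126 = 28]
  126 = 4·28 + 14   → row D = row B − 4·row C = (14, −4, 5)   [check: −4·154 + 5·126 = 14]
  28 = 2·14 + 0   → remainder 0, stop. gcd = 14 (last nonzero row D).
So gcd(126, 154) = 14, with Bézout identity −4·154 + 5·126 = 14. Containment (⊇): the Bézout identity exhibits 14 as an element of (126, 154), giving (14) ⊆ (126, 154). Containment (⊆): since 14 | 126 and 14 | 154 (126 = 14·9, 154 = 14·11), every Z-linear combination of 126 and 154 is divisible by 14, so (126, 154) ⊆ (14). Therefore (126, 154) = (14), d = 14.

Final answer: (126, 154) = (14); d = 14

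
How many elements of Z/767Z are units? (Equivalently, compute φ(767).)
An element a ∈ Z/767Z is a unit iff gcd(a, 767) = 1, so the number of units is φ(767). φ is multiplicative, with φ(p^e) = p^e − p^(e−1). Factorise 767 = 13 · 59. Then
  φ(767) = (13 − 1) · (59 − 1) = 12 · 58 = 696.

Final answer: Z/767Z has φ(767) = 696 units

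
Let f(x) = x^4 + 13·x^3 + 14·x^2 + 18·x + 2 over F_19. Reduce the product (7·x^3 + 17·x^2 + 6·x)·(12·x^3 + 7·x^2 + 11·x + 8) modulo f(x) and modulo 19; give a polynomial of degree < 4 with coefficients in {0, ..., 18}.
Multiply as integer polynomials: a · b = 84·x^6 + 253·x^5 + 268·x^4 + 285·x^3 + 202·x^2 + 48·x. Reducing coefficients mod 19: a · b ≡ 8·x^6 + 6·x^5 + 2·x^4 + 12·x^2 + 10·x. Now divide by f(x) = x^4 + 13·x^3 + 14·x^2 + 18·x + 2 in F_19[x], eliminating the leading term at each step:
  leading term 8·x^6: subtract (8·x^2)·f(x) = 8·x^6 + 9·x^5 + 17·x^4 + 11·x^3 + 16·x^2, leaving 16·x^5 + 4·x^4 + 8·x^3 + 15·x^2 + 10·x (coefficients mod 19)
  leading term 16·x^5: subtract (16·x)·f(x) = 16·x^5 + 18·x^4 + 15·x^3 + 3·x^2 + 13·x, leaving 5·x^4 + 12·x^3 + 12·x^2 + 16·x (coefficients mod 19)
  leading term 5·x^4: subtract (5)·f(x) = 5·x^4 + 8·x^3 + 13·x^2 + 14·x + 10, leaving 4·x^3 + 18·x^2 + 2·x + 9 (coefficients mod 19)
The degree is now < 4, so this is the remainder. Hence a · b ≡ 4·x^3 + 18·x^2 + 2·x + 9 in F_19[x]/(f).

Final answer: a · b ≡ 4·x^3 + 18·x^2 + 2·x + 9 (mod f(x))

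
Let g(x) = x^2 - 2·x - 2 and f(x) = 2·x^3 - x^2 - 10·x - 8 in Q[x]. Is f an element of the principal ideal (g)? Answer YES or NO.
In Q[x] the ideal (g) consists of all multiples of g, so f ∈ (g) iff g | f, i.e. iff the remainder of f on division by g is 0. Divide f by g (g is monic, so eliminate the leading term of the running remainder at each step):
  leading term 2·x^3: subtract (2·x)·g(x) = 2·x^3 - 4·x^2 - 4·x, leaving 3·x^2 - 6·x - 8
  leading term 3·x^2: subtract (3)·g(x) = 3·x^2 - 6·x - 6, leaving -2
The remainder r(x) = -2 ≠ 0 (and deg r < deg g), so g ∤ f, i.e. f ∉ (g).

Final answer: NO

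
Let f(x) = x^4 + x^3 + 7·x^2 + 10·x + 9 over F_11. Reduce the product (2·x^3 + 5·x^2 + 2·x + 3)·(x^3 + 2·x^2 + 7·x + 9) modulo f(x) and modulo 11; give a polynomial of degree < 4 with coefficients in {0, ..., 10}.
Multiply as integer polynomials: a · b = 2·x^6 + 9·x^5 + 26·x^4 + 60·x^3 + 65·x^2 + 39·x + 27. Reducing coefficients mod 11: a · b ≡ 2·x^6 + 9·x^5 + 4·x^4 + 5·x^3 + 10·x^2 + 6·x + 5. Now divide by f(x) = x^4 + x^3 + 7·x^2 + 10·x + 9 in F_11[x], eliminating the leading term at each step:
  leading term 2·x^6: subtract (2·x^2)·f(x) = 2·x^6 + 2·x^5 + 3·x^4 + 9·x^3 + 7·x^2, leaving 7·x^5 + x^4 + 7·x^3 + 3·x^2 + 6·x + 5 (coefficients mod 11)
  leading term 7·x^5: subtract (7·x)·f(x) = 7·x^5 + 7·x^4 + 5·x^3 + 4·x^2 + 8·x, leaving 5·x^4 + 2·x^3 + 10·x^2 + 9·x + 5 (coefficients mod 11)
  leading term 5·x^4: subtract (5)·f(x) = 5·x^4 + 5·x^3 + 2·x^2 + 6·x + 1, leaving 8·x^3 + 8·x^2 + 3·x + 4 (coefficients mod 11)
The degree is now < 4, so this is the remainder. Hence a · b ≡ 8·x^3 + 8·x^2 + 3·x + 4 in F_11[x]/(f).

Final answer: a · b ≡ 8·x^3 + 8·x^2 + 3·x + 4 (mod f(x))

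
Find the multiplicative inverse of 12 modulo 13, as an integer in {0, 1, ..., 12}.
12^(−1) ≡ 12 (mod 13)

Apply the extended Euclidean algorithm to (13, 12), tracking rows (r, s, t) with s·13 + t·12 = r. Each division r_prev = q·r_cur + r_new produces the new row as (previous row) − q·(current row):
  row A: (13, 1, 0)   [1·13 + 0·12 = 13]
  row B: (12, 0, 1)   [0·13 + 1·12 = 12]
  13 = 1·12 + 1   → row C = row A − 1·row B = (1, 1, −1)   [check: 1·13 − 1·12 = 1]
  12 = 12·1 + 0   → remainder 0, stop. gcd = 1 (last nonzero row C).
The gcd is 1, so 12 is invertible mod 13. The last nonzero row gives 1·13 − 1·12 = 1, so t = −1. So 12^(−1) ≡ −1 ≡ 12 (mod 13). Verify: 12 · 12 = 144 ≡ 1 (mod 13). ✓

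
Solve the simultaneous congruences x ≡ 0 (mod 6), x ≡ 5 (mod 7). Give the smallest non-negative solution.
x ≡ 12 (mod 42); the representative in [0, 42) is 12

The moduli 6, 7 are pairwise coprime, so by the CRT there is a unique solution mod 6·7 = 42.
Solve by successive substitution. Start with x ≡ 0 (mod 6).
  Combine with x ≡ 5 (mod 7): write x = 6·t and require 6·t ≡ 5 (mod 7). Since 6^(−1) ≡ 6 (mod 7), t ≡ 6·5 ≡ 2 (mod 7). So x ≡ 6·2 = 12 (mod 42).
Unique solution in [0, 42): x = 12.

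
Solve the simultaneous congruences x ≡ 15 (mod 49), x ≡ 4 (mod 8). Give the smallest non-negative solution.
The moduli 49, 8 are pairwise coprime, so by the CRT there is a unique solution mod 49·8 = 392.
Solve by successive substitution. Start with x ≡ 15 (mod 49).
  Combine with x ≡ 4 (mod 8): write x = 15 + 49·t and require 15 + 49·t ≡ 4 (mod 8), i.e. 49·t ≡ 4 − 15 ≡ 5 (mod 8). Since 49^(−1) ≡ 1 (mod 8) (49 ≡ 1 (mod 8)), t ≡ 1·5 ≡ 5 (mod 8). So x ≡ 15 + 49·5 = 260 (mod 392).
Unique solution in [0, 392): x = 260.

Final answer: x ≡ 260 (mod 392); the representative in [0, 392) is 260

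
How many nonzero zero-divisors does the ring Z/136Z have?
In Z/136Z each nonzero element is either a unit (gcd with 136 is 1) or a zero-divisor (gcd > 1). The number of units is φ(136): factorise 136 = 2^3 · 17, so φ(136) = (2^3 − 2^2) · (17 − 1) = 4 · 16 = 64. The nonzero elements number 136 − 1 = 135. Hence the nonzero zero-divisors number 135 − 64 = 71.

Final answer: Z/136Z has 71 nonzero zero-divisors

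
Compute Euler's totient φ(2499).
φ(2499) = 1344

φ is multiplicative, with φ(p^e) = p^e − p^(e−1). Factorise 2499 = 3 · 7^2 · 17. Then
  φ(2499) = (3 − 1) · (7^2 − 7^1) · (17 − 1) = 2 · 42 · 16 = 1344.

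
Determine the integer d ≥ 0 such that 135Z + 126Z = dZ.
(135, 126) = (9); d = 9

In the PID Z, (a, b) is generated by gcd(a, b). Compute gcd(135, 126) with the extended Euclidean algorithm, tracking rows (r, s, t) with s·135 + t·126 = r:
  row A: (135, 1, 0)   [1·135 + 0·126 = 135]
  row B: (126, 0, 1)   [0·135 + 1·126 = 126]
  135 = 1·126 + 9   → row C = row A − 1·row B = (9, 1, −1)   [check: 1·135 − 1·126 = 9]
  126 = 14·9 + 0   → remainder 0, stop. gcd = 9 (last nonzero row C).
So gcd(135, 126) = 9, with Bézout identity 1·135 − 1·126 = 9. Containment (⊇): the Bézout identity exhibits 9 as an element of (135, 126), giving (9) ⊆ (135, 126). Containment (⊆): since 9 | 135 and 9 | 126 (135 = 9·15, 126 = 9·14), every Z-linear combination of 135 and 126 is divisible by 9, so (135, 126) ⊆ (9). Therefore (135, 126) = (9), d = 9.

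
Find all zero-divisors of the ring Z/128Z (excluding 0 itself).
An element a ∈ Z/128Z (with a ≠ 0) is a zero-divisor iff gcd(a, 128) > 1 (because a is a unit precisely when gcd(a, n) = 1, and in Z/nZ every nonzero, non-unit element is a zero-divisor). Scan a = 1, ..., 127 and keep those with gcd(a, 128) > 1:
  gcd(2, 128) = 2, gcd(4, 128) = 4, gcd(6, 128) = 2, gcd(8, 128) = 8, gcd(10, 128) = 2, gcd(12, 128) = 4, gcd(14, 128) = 2, gcd(16, 128) = 16, gcd(18, 128) = 2, gcd(20, 128) = 4, gcd(22, 128) = 2, gcd(24, 128) = 8, gcd(26, 128) = 2, gcd(28, 128) = 4, gcd(30, 128) = 2, gcd(32, 128) = 32, gcd(34, 128) = 2, gcd(36, 128) = 4, gcd(38, 128) = 2, gcd(40, 128) = 8, gcd(42, 128) = 2, gcd(44, 128) = 4, gcd(46, 128) = 2, gcd(48, 128) = 16, gcd(50, 128) = 2, gcd(52, 128) = 4, gcd(54, 128) = 2, gcd(56, 128) = 8, gcd(58, 128) = 2, gcd(60, 128) = 4, gcd(62, 128) = 2, gcd(64, 128) = 64, gcd(66, 128) = 2, gcd(68, 128) = 4, gcd(70, 128) = 2, gcd(72, 128) = 8, gcd(74, 128) = 2, gcd(76, 128) = 4, gcd(78, 128) = 2, gcd(80, 128) = 16, gcd(82, 128) = 2, gcd(84, 128) = 4, gcd(86, 128) = 2, gcd(88, 128) = 8, gcd(90, 128) = 2, gcd(92, 128) = 4, gcd(94, 128) = 2, gcd(96, 128) = 32, gcd(98, 128) = 2, gcd(100, 128) = 4, gcd(102, 128) = 2, gcd(104, 128) = 8, gcd(106, 128) = 2, gcd(108, 128) = 4, gcd(110, 128) = 2, gcd(112, 128) = 16, gcd(114, 128) = 2, gcd(116, 128) = 4, gcd(118, 128) = 2, gcd(120, 128) = 8, gcd(122, 128) = 2, gcd(124, 128) = 4, gcd(126, 128) = 2.
All other a ∈ {1, ..., 127} have gcd(a, 128) = 1 and are units. So the nonzero zero-divisors are exactly the 63 values of a appearing in this scan.

Final answer: nonzero zero-divisors of Z/128Z = {2, 4, 6, 8, 10, 12, 14, 16, 18, 20, 22, 24, 26, 28, 30, 32, 34, 36, 38, 40, 42, 44, 46, 48, 50, 52, 54, 56, 58, 60, 62, 64, 66, 68, 70, 72, 74, 76, 78, 80, 82, 84, 86, 88, 90, 92, 94, 96, 98, 100, 102, 104, 106, 108, 110, 112, 114, 116, 118, 120, 122, 124, 126}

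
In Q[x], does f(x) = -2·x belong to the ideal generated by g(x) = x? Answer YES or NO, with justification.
YES

In Q[x] the ideal (g) consists of all multiples of g, so f ∈ (g) iff g | f, i.e. iff the remainder of f on division by g is 0. Divide f by g (g is monic, so eliminate the leading term of the running remainder at each step):
  leading term -2·x: subtract (-2)·g(x) = -2·x, leaving 0
The remainder is 0, so f(x) = g(x) · h(x) with h(x) = -2. Hence g | f, i.e. f ∈ (g).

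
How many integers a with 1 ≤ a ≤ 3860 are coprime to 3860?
1536

The number of a ∈ {1, ..., 3860} with gcd(a, 3860) = 1 is by definition Euler's totient φ(3860). φ is multiplicative, with φ(p^e) = p^e − p^(e−1). Factorise 3860 = 2^2 · 5 · 193. Then
  φ(3860) = (2^2 − 2^1) · (5 − 1) · (193 − 1) = 2 · 4 · 192 = 1536.
So there are 1536 such integers.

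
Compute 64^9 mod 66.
16

Use repeated squaring. Binary(9) = 1001. Walk through the bits of the exponent 9 left-to-right: at each bit after the leading one, square the running value, then multiply by 64 if the bit is 1 (always reducing mod 66):
  bit 1 = 1 (leading): start with 64.
  bit 2 = 0: square 64^2 = 4096 ≡ 4 (mod 66).
  bit 3 = 0: square 4^2 = 16 (mod 66).
  bit 4 = 1: square 16^2 = 256 ≡ 58; bit is 1, so multiply 58·64 = 3712 ≡ 16 (mod 66).
Final value: 64^9 ≡ 16 (mod 66).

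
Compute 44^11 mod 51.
20

Use repeated squaring. Binary(11) = 1011. Walk through the bits of the exponent 11 left-to-right: at each bit after the leading one, square the running value, then multiply by 44 if the bit is 1 (always reducing mod 51):
  bit 1 = 1 (leading): start with 44.
  bit 2 = 0: square 44^2 = 1936 ≡ 49 (mod 51).
  bit 3 = 1: square 49^2 = 2401 ≡ 4; bit is 1, so multiply 4·44 = 176 ≡ 23 (mod 51).
  bit 4 = 1: square 23^2 = 529 ≡ 19; bit is 1, so multiply 19·44 = 836 ≡ 20 (mod 51).
Final value: 44^11 ≡ 20 (mod 51).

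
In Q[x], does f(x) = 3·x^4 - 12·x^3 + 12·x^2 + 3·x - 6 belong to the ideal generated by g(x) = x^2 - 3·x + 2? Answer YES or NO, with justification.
YES

In Q[x] the ideal (g) consists of all multiples of g, so f ∈ (g) iff g | f, i.e. iff the remainder of f on division by g is 0. Divide f by g (g is monic, so eliminate the leading term of the running remainder at each step):
  leading term 3·x^4: subtract (3·x^2)·g(x) = 3·x^4 - 9·x^3 + 6·x^2, leaving -3·x^3 + 6·x^2 + 3·x - 6
  leading term -3·x^3: subtract (-3·x)·g(x) = -3·x^3 + 9·x^2 - 6·x, leaving -3·x^2 + 9·x - 6
  leading term -3·x^2: subtract (-3)·g(x) = -3·x^2 + 9·x - 6, leaving 0
The remainder is 0, so f(x) = g(x) · h(x) with h(x) = 3·x^2 - 3·x - 3. Hence g | f, i.e. f ∈ (g).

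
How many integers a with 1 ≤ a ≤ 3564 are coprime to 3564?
1080

The number of a ∈ {1, ..., 3564} with gcd(a, 3564) = 1 is by definition Euler's totient φ(3564). φ is multiplicative, with φ(p^e) = p^e − p^(e−1). Factorise 3564 = 2^2 · 3^4 · 11. Then
  φ(3564) = (2^2 − 2^1) · (3^4 − 3^3) · (11 − 1) = 2 · 54 · 10 = 1080.
So there are 1080 such integers.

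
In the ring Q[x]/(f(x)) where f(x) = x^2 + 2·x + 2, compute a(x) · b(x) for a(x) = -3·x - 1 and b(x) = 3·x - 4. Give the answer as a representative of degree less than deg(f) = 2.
First multiply in Q[x] without reducing: a · b = -9·x^2 + 9·x + 4. Now divide by f(x) = x^2 + 2·x + 2, eliminating the leading term at each step:
  leading term -9·x^2: subtract (-9)·f(x) = -9·x^2 - 18·x - 18, leaving 27·x + 22
The degree is now < 2, so this is the remainder. Hence a · b ≡ 27·x + 22 in Q[x]/(f).

Final answer: a · b ≡ 27·x + 22 (mod f(x))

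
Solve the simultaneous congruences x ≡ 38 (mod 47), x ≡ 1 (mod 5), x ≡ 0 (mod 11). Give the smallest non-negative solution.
x ≡ 1166 (mod 2585); the representative in [0, 2585) is 1166

The moduli 47, 5, 11 are pairwise coprime, so by the CRT there is a unique solution mod 47·5·11 = 2585.
Solve by successive substitution. Start with x ≡ 38 (mod 47).
  Combine with x ≡ 1 (mod 5): write x = 38 + 47·t and require 38 + 47·t ≡ 1 (mod 5), i.e. 47·t ≡ 1 − 38 ≡ 3 (mod 5). Since 47^(−1) ≡ 3 (mod 5) (47 ≡ 2 (mod 5)), t ≡ 3·3 ≡ 4 (mod 5). So x ≡ 38 + 47·4 = 226 (mod 235).
  Combine with x ≡ 0 (mod 11): write x = 226 + 235·t and require 226 + 235·t ≡ 0 (mod 11), i.e. 235·t ≡ 0 − 226 ≡ 5 (mod 11). Since 235^(−1) ≡ 3 (mod 11) (235 ≡ 4 (mod 11)), t ≡ 3·5 ≡ 4 (mod 11). So x ≡ 226 + 235·4 = 1166 (mod 2585).
Unique solution in [0, 2585): x = 1166.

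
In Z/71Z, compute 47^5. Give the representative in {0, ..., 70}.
26

Use repeated squaring. Binary(5) = 101. Walk through the bits of the exponent 5 left-to-right: at each bit after the leading one, square the running value, then multiply by 47 if the bit is 1 (always reducing mod 71):
  bit 1 = 1 (leading): start with 47.
  bit 2 = 0: square 47^2 = 2209 ≡ 8 (mod 71).
  bit 3 = 1: square 8^2 = 64; bit is 1, so multiply 64·47 = 3008 ≡ 26 (mod 71).
Final value: 47^5 ≡ 26 (mod 71).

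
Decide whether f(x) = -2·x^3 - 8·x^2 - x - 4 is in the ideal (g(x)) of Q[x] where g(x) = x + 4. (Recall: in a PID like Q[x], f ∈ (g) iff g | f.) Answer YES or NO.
YES

In Q[x] the ideal (g) consists of all multiples of g, so f ∈ (g) iff g | f, i.e. iff the remainder of f on division by g is 0. Divide f by g (g is monic, so eliminate the leading term of the running remainder at each step):
  leading term -2·x^3: subtract (-2·x^2)·g(x) = -2·x^3 - 8·x^2, leaving -x - 4
  leading term -x: subtract (-1)·g(x) = -x - 4, leaving 0
The remainder is 0, so f(x) = g(x) · h(x) with h(x) = -2·x^2 - 1. Hence g | f, i.e. f ∈ (g).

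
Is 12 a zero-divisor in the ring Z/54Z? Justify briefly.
YES

gcd(12, 54) = 6 > 1, so 12 is not a unit in Z/54Z. In Z/nZ every nonzero non-unit is a zero-divisor: explicitly, take b = 54/gcd = 9 ≠ 0 (mod 54); then 12·9 = 108 = 2·54, i.e. 12·9 ≡ 0 (mod 54). So 12 is a zero-divisor.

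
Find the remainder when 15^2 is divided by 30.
Use repeated squaring. Binary(2) = 10. Walk through the bits of the exponent 2 left-to-right: at each bit after the leading one, square the running value, then multiply by 15 if the bit is 1 (always reducing mod 30):
  bit 1 = 1 (leading): start with 15.
  bit 2 = 0: square 15^2 = 225 ≡ 15 (mod 30).
Final value: 15^2 ≡ 15 (mod 30).

Final answer: 15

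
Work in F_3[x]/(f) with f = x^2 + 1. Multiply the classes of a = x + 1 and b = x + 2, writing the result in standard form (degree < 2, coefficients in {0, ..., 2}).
Multiply as integer polynomials: a · b = x^2 + 3·x + 2. Reducing coefficients mod 3: a · b ≡ x^2 + 2. Now divide by f(x) = x^2 + 1 in F_3[x], eliminating the leading term at each step:
  leading term x^2: subtract (1)·f(x) = x^2 + 1, leaving 1 (coefficients mod 3)
The degree is now < 2, so this is the remainder. Hence a · b ≡ 1 in F_3[x]/(f).

Final answer: a · b ≡ 1 (mod f(x))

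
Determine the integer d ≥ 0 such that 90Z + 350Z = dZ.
(90, 350) = (10); d = 10

In the PID Z, (a, b) is generated by gcd(a, b). Compute gcd(350, 90) with the extended Euclidean algorithm, tracking rows (r, s, t) with s·350 + t·90 = r:
  row A: (350, 1, 0)   [1·350 + 0·90 = 350]
  row B: (90, 0, 1)   [0·350 + 1·90 = 90]
  350 = 3·90 + 80   → row C = row A − 3·row B = (80, 1, −3)   [check: 1·350 − 3·90 = 80]
  90 = 1·80 + 10   → row D = row B − 1·row C = (10, −1, 4)   [check: −1·350 + 4·90 = 10]
  80 = 8·10 + 0   → remainder 0, stop. gcd = 10 (last nonzero row D).
So gcd(90, 350) = 10, with Bézout identity −1·350 + 4·90 = 10. Containment (⊇): the Bézout identity exhibits 10 as an element of (90, 350), giving (10) ⊆ (90, 350). Containment (⊆): since 10 | 90 and 10 | 350 (90 = 10·9, 350 = 10·35), every Z-linear combination of 90 and 350 is divisible by 10, so (90, 350) ⊆ (10). Therefore (90, 350) = (10), d = 10.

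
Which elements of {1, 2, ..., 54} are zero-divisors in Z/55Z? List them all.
nonzero zero-divisors of Z/55Z = {5, 10, 11, 15, 20, 22, 25, 30, 33, 35, 40, 44, 45, 50}

An element a ∈ Z/55Z (with a ≠ 0) is a zero-divisor iff gcd(a, 55) > 1 (because a is a unit precisely when gcd(a, n) = 1, and in Z/nZ every nonzero, non-unit element is a zero-divisor). Scan a = 1, ..., 54 and keep those with gcd(a, 55) > 1:
  gcd(5, 55) = 5, gcd(10, 55) = 5, gcd(11, 55) = 11, gcd(15, 55) = 5, gcd(20, 55) = 5, gcd(22, 55) = 11, gcd(25, 55) = 5, gcd(30, 55) = 5, gcd(33, 55) = 11, gcd(35, 55) = 5, gcd(40, 55) = 5, gcd(44, 55) = 11, gcd(45, 55) = 5, gcd(50, 55) = 5.
All other a ∈ {1, ..., 54} have gcd(a, 55) = 1 and are units. So the nonzero zero-divisors are exactly the 14 values of a appearing in this scan.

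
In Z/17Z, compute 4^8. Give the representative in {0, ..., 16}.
1

Use repeated squaring. Binary(8) = 1000. Walk through the bits of the exponent 8 left-to-right: at each bit after the leading one, square the running value, then multiply by 4 if the bit is 1 (always reducing mod 17):
  bit 1 = 1 (leading): start with 4.
  bit 2 = 0: square 4^2 = 16 (mod 17).
  bit 3 = 0: square 16^2 = 256 ≡ 1 (mod 17).
  bit 4 = 0: square 1^2 = 1 (mod 17).
Final value: 4^8 ≡ 1 (mod 17).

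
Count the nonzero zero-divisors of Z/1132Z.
Z/1132Z has 567 nonzero zero-divisors

In Z/1132Z each nonzero element is either a unit (gcd with 1132 is 1) or a zero-divisor (gcd > 1). The number of units is φ(1132): factorise 1132 = 2^2 · 283, so φ(1132) = (2^2 − 2^1) · (283 − 1) = 2 · 282 = 564. The nonzero elements number 1132 − 1 = 1131. Hence the nonzero zero-divisors number 1131 − 564 = 567.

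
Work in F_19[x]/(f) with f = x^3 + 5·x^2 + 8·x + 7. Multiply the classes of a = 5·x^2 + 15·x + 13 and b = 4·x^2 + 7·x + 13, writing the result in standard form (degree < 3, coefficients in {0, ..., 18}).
Multiply as integer polynomials: a · b = 20·x^4 + 95·x^3 + 222·x^2 + 286·x + 169. Reducing coefficients mod 19: a · b ≡ x^4 + 13·x^2 + x + 17. Now divide by f(x) = x^3 + 5·x^2 + 8·x + 7 in F_19[x], eliminating the leading term at each step:
  leading term x^4: subtract (x)·f(x) = x^4 + 5·x^3 + 8·x^2 + 7·x, leaving 14·x^3 + 5·x^2 + 13·x + 17 (coefficients mod 19)
  leading term 14·x^3: subtract (14)·f(x) = 14·x^3 + 13·x^2 + 17·x + 3, leaving 11·x^2 + 15·x + 14 (coefficients mod 19)
The degree is now < 3, so this is the remainder. Hence a · b ≡ 11·x^2 + 15·x + 14 in F_19[x]/(f).

Final answer: a · b ≡ 11·x^2 + 15·x + 14 (mod f(x))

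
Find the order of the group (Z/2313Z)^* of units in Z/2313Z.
|(Z/2313Z)^*| = 1536

(Z/2313Z)^* consists of the classes a with gcd(a, 2313) = 1, so its order is φ(2313). φ is multiplicative, with φ(p^e) = p^e − p^(e−1). Factorise 2313 = 3^2 · 257. Then
  φ(2313) = (3^2 − 3^1) · (257 − 1) = 6 · 256 = 1536.
Thus |(Z/2313Z)^*| = 1536.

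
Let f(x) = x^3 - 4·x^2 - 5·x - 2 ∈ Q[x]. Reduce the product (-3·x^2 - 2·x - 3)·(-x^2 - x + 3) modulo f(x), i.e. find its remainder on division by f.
a · b ≡ 79·x^2 + 88·x + 25 (mod f(x))

First multiply in Q[x] without reducing: a · b = 3·x^4 + 5·x^3 - 4·x^2 - 3·x - 9. Now divide by f(x) = x^3 - 4·x^2 - 5·x - 2, eliminating the leading term at each step:
  leading term 3·x^4: subtract (3·x)·f(x) = 3·x^4 - 12·x^3 - 15·x^2 - 6·x, leaving 17·x^3 + 11·x^2 + 3·x - 9
  leading term 17·x^3: subtract (17)·f(x) = 17·x^3 - 68·x^2 - 85·x - 34, leaving 79·x^2 + 88·x + 25
The degree is now < 3, so this is the remainder. Hence a · b ≡ 79·x^2 + 88·x + 25 in Q[x]/(f).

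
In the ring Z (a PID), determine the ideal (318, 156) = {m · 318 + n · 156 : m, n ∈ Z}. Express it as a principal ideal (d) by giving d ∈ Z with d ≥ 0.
In the PID Z, (a, b) is generated by gcd(a, b). Compute gcd(318, 156) with the extended Euclidean algorithm, tracking rows (r, s, t) with s·318 + t·156 = r:
  row A: (318, 1, 0)   [1·318 + 0·156 = 318]
  row B: (156, 0, 1)   [0·318 + 1·156 = 156]
  318 = 2·156 + 6   → row C = row A − 2·row B = (6, 1, −2)   [check: 1·318 − 2·156 = 6]
  156 = 26·6 + 0   → remainder 0, stop. gcd = 6 (last nonzero row C).
So gcd(318, 156) = 6, with Bézout identity 1·318 − 2·156 = 6. Containment (⊇): the Bézout identity exhibits 6 as an element of (318, 156), giving (6) ⊆ (318, 156). Containment (⊆): since 6 | 318 and 6 | 156 (318 = 6·53, 156 = 6·26), every Z-linear combination of 318 and 156 is divisible by 6, so (318, 156) ⊆ (6). Therefore (318, 156) = (6), d = 6.

Final answer: (318, 156) = (6); d = 6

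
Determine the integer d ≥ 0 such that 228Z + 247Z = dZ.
(228, 247) = (19); d = 19

In the PID Z, (a, b) is generated by gcd(a, b). Compute gcd(247, 228) with the extended Euclidean algorithm, tracking rows (r, s, t) with s·247 + t·228 = r:
  row A: (247, 1, 0)   [1·247 + 0·228 = 247]
  row B: (228, 0, 1)   [0·247 + 1·228 = 228]
  247 = 1·228 + 19   → row C = row A − 1·row B = (19, 1, −1)   [check: 1·247 − 1·228 = 19]
  228 = 12·19 + 0   → remainder 0, stop. gcd = 19 (last nonzero row C).
So gcd(228, 247) = 19, with Bézout identity 1·247 − 1·228 = 19. Containment (⊇): the Bézout identity exhibits 19 as an element of (228, 247), giving (19) ⊆ (228, 247). Containment (⊆): since 19 | 228 and 19 | 247 (228 = 19·12, 247 = 19·13), every Z-linear combination of 228 and 247 is divisible by 19, so (228, 247) ⊆ (19). Therefore (228, 247) = (19), d = 19.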